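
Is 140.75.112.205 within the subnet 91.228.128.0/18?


Subnet network: 91.228.128.0
Test IP AND mask: 140.75.64.0
No, 140.75.112.205 is not in 91.228.128.0/18


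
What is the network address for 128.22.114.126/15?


IP:   10000000.00010110.01110010.01111110
Mask: 11111111.11111110.00000000.00000000
AND operation:
Net:  10000000.00010110.00000000.00000000
Network: 128.22.0.0/15


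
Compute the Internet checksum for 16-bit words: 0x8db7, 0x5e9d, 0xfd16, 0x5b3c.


Sum all words (with carry folding):
+ 0x8db7 = 0x8db7
+ 0x5e9d = 0xec54
+ 0xfd16 = 0xe96b
+ 0x5b3c = 0x44a8
One's complement: ~0x44a8
Checksum = 0xbb57


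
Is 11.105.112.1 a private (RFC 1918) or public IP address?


RFC 1918 private ranges:
  10.0.0.0/8 (10.0.0.0 - 10.255.255.255)
  172.16.0.0/12 (172.16.0.0 - 172.31.255.255)
  192.168.0.0/16 (192.168.0.0 - 192.168.255.255)
Public (not in any RFC 1918 range)


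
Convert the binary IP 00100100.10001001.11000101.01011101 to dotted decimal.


00100100 = 36
10001001 = 137
11000101 = 197
01011101 = 93
IP: 36.137.197.93


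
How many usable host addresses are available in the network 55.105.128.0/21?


Host bits = 32 - 21 = 11
Total addresses = 2^11 = 2048
Usable = total - 2 (network and broadcast)
Usable hosts: 2046


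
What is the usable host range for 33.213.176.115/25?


Network: 33.213.176.0
Broadcast: 33.213.176.127
First usable = network + 1
Last usable = broadcast - 1
Range: 33.213.176.1 to 33.213.176.126


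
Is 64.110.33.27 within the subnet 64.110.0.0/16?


Subnet network: 64.110.0.0
Test IP AND mask: 64.110.0.0
Yes, 64.110.33.27 is in 64.110.0.0/16


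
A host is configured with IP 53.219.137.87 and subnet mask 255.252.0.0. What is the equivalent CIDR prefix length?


Binary: 11111111.11111100.00000000.00000000
Count leading 1s
Prefix: /14


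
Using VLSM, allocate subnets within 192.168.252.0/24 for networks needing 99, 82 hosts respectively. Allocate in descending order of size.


99 hosts -> /25 (126 usable): 192.168.252.0/25
82 hosts -> /25 (126 usable): 192.168.252.128/25
Allocation: 192.168.252.0/25 (99 hosts, 126 usable); 192.168.252.128/25 (82 hosts, 126 usable)


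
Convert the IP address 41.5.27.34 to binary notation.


41 = 00101001
5 = 00000101
27 = 00011011
34 = 00100010
Binary: 00101001.00000101.00011011.00100010


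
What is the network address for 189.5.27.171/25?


IP:   10111101.00000101.00011011.10101011
Mask: 11111111.11111111.11111111.10000000
AND operation:
Net:  10111101.00000101.00011011.10000000
Network: 189.5.27.128/25


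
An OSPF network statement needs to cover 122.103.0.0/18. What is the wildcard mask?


Subnet mask: 255.255.192.0
Wildcard = 255.255.255.255 - subnet mask
255 - 255 = 0
255 - 255 = 0
255 - 192 = 63
255 - 0 = 255
Wildcard: 0.0.63.255


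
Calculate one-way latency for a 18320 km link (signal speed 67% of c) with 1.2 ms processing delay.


Speed = 0.67 * 3e5 km/s = 201000 km/s
Propagation delay = 18320 / 201000 = 0.0911 s = 91.1443 ms
Processing delay = 1.2 ms
Total one-way latency = 92.3443 ms


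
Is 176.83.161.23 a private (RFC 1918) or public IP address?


RFC 1918 private ranges:
  10.0.0.0/8 (10.0.0.0 - 10.255.255.255)
  172.16.0.0/12 (172.16.0.0 - 172.31.255.255)
  192.168.0.0/16 (192.168.0.0 - 192.168.255.255)
Public (not in any RFC 1918 range)


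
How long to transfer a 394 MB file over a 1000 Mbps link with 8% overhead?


Effective throughput = 1000 * (1 - 8/100) = 920 Mbps
File size in Mb = 394 * 8 = 3152 Mb
Time = 3152 / 920
Time = 3.4261 seconds


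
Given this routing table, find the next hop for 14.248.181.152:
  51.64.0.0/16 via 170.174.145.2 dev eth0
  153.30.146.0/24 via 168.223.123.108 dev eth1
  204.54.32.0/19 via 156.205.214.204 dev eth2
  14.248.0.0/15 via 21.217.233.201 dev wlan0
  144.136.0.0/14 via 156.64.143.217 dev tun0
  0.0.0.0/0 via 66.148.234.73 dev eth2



Longest prefix match for 14.248.181.152:
  /16 51.64.0.0: no
  /24 153.30.146.0: no
  /19 204.54.32.0: no
  /15 14.248.0.0: MATCH
  /14 144.136.0.0: no
  /0 0.0.0.0: MATCH
Selected: next-hop 21.217.233.201 via wlan0 (matched /15)


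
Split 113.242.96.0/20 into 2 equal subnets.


New prefix = 20 + 1 = 21
Each subnet has 2048 addresses
  113.242.96.0/21
  113.242.104.0/21
Subnets: 113.242.96.0/21, 113.242.104.0/21


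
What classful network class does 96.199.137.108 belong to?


First octet: 96
Binary: 01100000
0xxxxxxx -> Class A (1-126)
Class A, default mask 255.0.0.0 (/8)


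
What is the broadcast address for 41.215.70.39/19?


Network: 41.215.64.0/19
Host bits = 13
Set all host bits to 1:
Broadcast: 41.215.95.255


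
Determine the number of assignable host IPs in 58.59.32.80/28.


Host bits = 32 - 28 = 4
Total addresses = 2^4 = 16
Usable = total - 2 (network and broadcast)
Usable hosts: 14


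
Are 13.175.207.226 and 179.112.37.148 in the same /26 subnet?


Mask: 255.255.255.192
13.175.207.226 AND mask = 13.175.207.192
179.112.37.148 AND mask = 179.112.37.128
No, different subnets (13.175.207.192 vs 179.112.37.128)


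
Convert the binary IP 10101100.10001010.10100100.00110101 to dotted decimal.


10101100 = 172
10001010 = 138
10100100 = 164
00110101 = 53
IP: 172.138.164.53


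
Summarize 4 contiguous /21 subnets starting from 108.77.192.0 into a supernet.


Original prefix: /21
Number of subnets: 4 = 2^2
New prefix = 21 - 2 = 19
Supernet: 108.77.192.0/19


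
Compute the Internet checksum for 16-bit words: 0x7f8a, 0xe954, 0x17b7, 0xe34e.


Sum all words (with carry folding):
+ 0x7f8a = 0x7f8a
+ 0xe954 = 0x68df
+ 0x17b7 = 0x8096
+ 0xe34e = 0x63e5
One's complement: ~0x63e5
Checksum = 0x9c1a


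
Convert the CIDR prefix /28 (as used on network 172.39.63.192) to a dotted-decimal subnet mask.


/28 means 28 network bits, 4 host bits
Binary: 11111111111111111111111111110000
Mask: 255.255.255.240


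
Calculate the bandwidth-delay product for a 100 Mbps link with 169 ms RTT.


BDP = bandwidth * RTT
= 100 Mbps * 169 ms
= 100 * 1e6 * 169 / 1000 bits
= 16900000 bits
= 2112500 bytes
= 2062.9883 KB
BDP = 16900000 bits (2112500 bytes)


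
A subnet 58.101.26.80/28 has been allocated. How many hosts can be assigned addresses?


Host bits = 32 - 28 = 4
Total addresses = 2^4 = 16
Usable = total - 2 (network and broadcast)
Usable hosts: 14


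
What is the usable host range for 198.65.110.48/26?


Network: 198.65.110.0
Broadcast: 198.65.110.63
First usable = network + 1
Last usable = broadcast - 1
Range: 198.65.110.1 to 198.65.110.62


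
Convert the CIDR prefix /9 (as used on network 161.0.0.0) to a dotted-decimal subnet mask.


/9 means 9 network bits, 23 host bits
Binary: 11111111100000000000000000000000
Mask: 255.128.0.0


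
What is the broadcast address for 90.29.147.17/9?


Network: 90.0.0.0/9
Host bits = 23
Set all host bits to 1:
Broadcast: 90.127.255.255


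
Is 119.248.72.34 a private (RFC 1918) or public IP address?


RFC 1918 private ranges:
  10.0.0.0/8 (10.0.0.0 - 10.255.255.255)
  172.16.0.0/12 (172.16.0.0 - 172.31.255.255)
  192.168.0.0/16 (192.168.0.0 - 192.168.255.255)
Public (not in any RFC 1918 range)


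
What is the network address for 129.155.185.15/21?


IP:   10000001.10011011.10111001.00001111
Mask: 11111111.11111111.11111000.00000000
AND operation:
Net:  10000001.10011011.10111000.00000000
Network: 129.155.184.0/21


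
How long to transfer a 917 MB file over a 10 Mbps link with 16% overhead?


Effective throughput = 10 * (1 - 16/100) = 8.4 Mbps
File size in Mb = 917 * 8 = 7336 Mb
Time = 7336 / 8.4
Time = 873.3333 seconds


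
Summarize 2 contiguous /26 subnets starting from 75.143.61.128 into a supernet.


Original prefix: /26
Number of subnets: 2 = 2^1
New prefix = 26 - 1 = 25
Supernet: 75.143.61.128/25


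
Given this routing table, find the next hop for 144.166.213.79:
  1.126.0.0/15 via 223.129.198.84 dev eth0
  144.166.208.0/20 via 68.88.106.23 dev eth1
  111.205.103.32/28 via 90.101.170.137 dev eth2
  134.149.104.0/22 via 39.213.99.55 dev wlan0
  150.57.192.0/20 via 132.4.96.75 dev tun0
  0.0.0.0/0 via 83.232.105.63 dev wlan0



Longest prefix match for 144.166.213.79:
  /15 1.126.0.0: no
  /20 144.166.208.0: MATCH
  /28 111.205.103.32: no
  /22 134.149.104.0: no
  /20 150.57.192.0: no
  /0 0.0.0.0: MATCH
Selected: next-hop 68.88.106.23 via eth1 (matched /20)


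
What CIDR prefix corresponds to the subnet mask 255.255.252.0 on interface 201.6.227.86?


Binary: 11111111.11111111.11111100.00000000
Count leading 1s
Prefix: /22


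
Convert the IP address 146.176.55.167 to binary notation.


146 = 10010010
176 = 10110000
55 = 00110111
167 = 10100111
Binary: 10010010.10110000.00110111.10100111


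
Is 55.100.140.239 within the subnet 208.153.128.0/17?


Subnet network: 208.153.128.0
Test IP AND mask: 55.100.128.0
No, 55.100.140.239 is not in 208.153.128.0/17


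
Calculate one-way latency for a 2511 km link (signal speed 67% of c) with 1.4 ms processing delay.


Speed = 0.67 * 3e5 km/s = 201000 km/s
Propagation delay = 2511 / 201000 = 0.0125 s = 12.4925 ms
Processing delay = 1.4 ms
Total one-way latency = 13.8925 ms


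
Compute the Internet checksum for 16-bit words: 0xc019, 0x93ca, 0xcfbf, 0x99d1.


Sum all words (with carry folding):
+ 0xc019 = 0xc019
+ 0x93ca = 0x53e4
+ 0xcfbf = 0x23a4
+ 0x99d1 = 0xbd75
One's complement: ~0xbd75
Checksum = 0x428a


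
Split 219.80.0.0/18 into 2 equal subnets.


New prefix = 18 + 1 = 19
Each subnet has 8192 addresses
  219.80.0.0/19
  219.80.32.0/19
Subnets: 219.80.0.0/19, 219.80.32.0/19


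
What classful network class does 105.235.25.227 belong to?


First octet: 105
Binary: 01101001
0xxxxxxx -> Class A (1-126)
Class A, default mask 255.0.0.0 (/8)


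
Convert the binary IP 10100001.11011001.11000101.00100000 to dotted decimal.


10100001 = 161
11011001 = 217
11000101 = 197
00100000 = 32
IP: 161.217.197.32


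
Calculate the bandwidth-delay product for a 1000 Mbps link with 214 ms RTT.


BDP = bandwidth * RTT
= 1000 Mbps * 214 ms
= 1000 * 1e6 * 214 / 1000 bits
= 214000000 bits
= 26750000 bytes
= 26123.0469 KB
BDP = 214000000 bits (26750000 bytes)


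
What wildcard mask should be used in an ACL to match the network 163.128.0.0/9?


Subnet mask: 255.128.0.0
Wildcard = 255.255.255.255 - subnet mask
255 - 255 = 0
255 - 128 = 127
255 - 0 = 255
255 - 0 = 255
Wildcard: 0.127.255.255


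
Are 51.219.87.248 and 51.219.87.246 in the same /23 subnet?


Mask: 255.255.254.0
51.219.87.248 AND mask = 51.219.86.0
51.219.87.246 AND mask = 51.219.86.0
Yes, same subnet (51.219.86.0)


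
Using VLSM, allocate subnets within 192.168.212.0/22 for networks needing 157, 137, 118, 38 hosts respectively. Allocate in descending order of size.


157 hosts -> /24 (254 usable): 192.168.212.0/24
137 hosts -> /24 (254 usable): 192.168.213.0/24
118 hosts -> /25 (126 usable): 192.168.214.0/25
38 hosts -> /26 (62 usable): 192.168.214.128/26
Allocation: 192.168.212.0/24 (157 hosts, 254 usable); 192.168.213.0/24 (137 hosts, 254 usable); 192.168.214.0/25 (118 hosts, 126 usable); 192.168.214.128/26 (38 hosts, 62 usable)


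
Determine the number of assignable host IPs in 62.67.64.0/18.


Host bits = 32 - 18 = 14
Total addresses = 2^14 = 16384
Usable = total - 2 (network and broadcast)
Usable hosts: 16382


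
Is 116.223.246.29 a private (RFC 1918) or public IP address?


RFC 1918 private ranges:
  10.0.0.0/8 (10.0.0.0 - 10.255.255.255)
  172.16.0.0/12 (172.16.0.0 - 172.31.255.255)
  192.168.0.0/16 (192.168.0.0 - 192.168.255.255)
Public (not in any RFC 1918 range)


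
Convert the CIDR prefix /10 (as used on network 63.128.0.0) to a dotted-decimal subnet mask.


/10 means 10 network bits, 22 host bits
Binary: 11111111110000000000000000000000
Mask: 255.192.0.0


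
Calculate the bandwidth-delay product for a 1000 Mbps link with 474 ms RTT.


BDP = bandwidth * RTT
= 1000 Mbps * 474 ms
= 1000 * 1e6 * 474 / 1000 bits
= 474000000 bits
= 59250000 bytes
= 57861.3281 KB
BDP = 474000000 bits (59250000 bytes)


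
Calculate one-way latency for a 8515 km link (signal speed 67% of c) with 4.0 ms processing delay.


Speed = 0.67 * 3e5 km/s = 201000 km/s
Propagation delay = 8515 / 201000 = 0.0424 s = 42.3632 ms
Processing delay = 4.0 ms
Total one-way latency = 46.3632 ms


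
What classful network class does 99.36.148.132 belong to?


First octet: 99
Binary: 01100011
0xxxxxxx -> Class A (1-126)
Class A, default mask 255.0.0.0 (/8)


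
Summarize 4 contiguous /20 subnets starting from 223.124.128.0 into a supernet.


Original prefix: /20
Number of subnets: 4 = 2^2
New prefix = 20 - 2 = 18
Supernet: 223.124.128.0/18


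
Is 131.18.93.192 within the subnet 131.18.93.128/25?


Subnet network: 131.18.93.128
Test IP AND mask: 131.18.93.128
Yes, 131.18.93.192 is in 131.18.93.128/25


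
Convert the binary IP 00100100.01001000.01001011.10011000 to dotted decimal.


00100100 = 36
01001000 = 72
01001011 = 75
10011000 = 152
IP: 36.72.75.152


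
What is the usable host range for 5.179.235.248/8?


Network: 5.0.0.0
Broadcast: 5.255.255.255
First usable = network + 1
Last usable = broadcast - 1
Range: 5.0.0.1 to 5.255.255.254


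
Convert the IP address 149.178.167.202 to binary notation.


149 = 10010101
178 = 10110010
167 = 10100111
202 = 11001010
Binary: 10010101.10110010.10100111.11001010


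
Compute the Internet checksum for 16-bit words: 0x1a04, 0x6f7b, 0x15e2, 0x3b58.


Sum all words (with carry folding):
+ 0x1a04 = 0x1a04
+ 0x6f7b = 0x897f
+ 0x15e2 = 0x9f61
+ 0x3b58 = 0xdab9
One's complement: ~0xdab9
Checksum = 0x2546


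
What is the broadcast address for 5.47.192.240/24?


Network: 5.47.192.0/24
Host bits = 8
Set all host bits to 1:
Broadcast: 5.47.192.255


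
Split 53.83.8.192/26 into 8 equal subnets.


New prefix = 26 + 3 = 29
Each subnet has 8 addresses
  53.83.8.192/29
  53.83.8.200/29
  53.83.8.208/29
  53.83.8.216/29
  53.83.8.224/29
  53.83.8.232/29
  53.83.8.240/29
  53.83.8.248/29
Subnets: 53.83.8.192/29, 53.83.8.200/29, 53.83.8.208/29, 53.83.8.216/29, 53.83.8.224/29, 53.83.8.232/29, 53.83.8.240/29, 53.83.8.248/29


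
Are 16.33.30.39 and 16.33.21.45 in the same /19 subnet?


Mask: 255.255.224.0
16.33.30.39 AND mask = 16.33.0.0
16.33.21.45 AND mask = 16.33.0.0
Yes, same subnet (16.33.0.0)


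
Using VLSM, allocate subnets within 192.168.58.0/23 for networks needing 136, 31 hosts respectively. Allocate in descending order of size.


136 hosts -> /24 (254 usable): 192.168.58.0/24
31 hosts -> /26 (62 usable): 192.168.59.0/26
Allocation: 192.168.58.0/24 (136 hosts, 254 usable); 192.168.59.0/26 (31 hosts, 62 usable)


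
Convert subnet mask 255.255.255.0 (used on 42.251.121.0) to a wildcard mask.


Subnet mask: 255.255.255.0
Wildcard = 255.255.255.255 - subnet mask
255 - 255 = 0
255 - 255 = 0
255 - 255 = 0
255 - 0 = 255
Wildcard: 0.0.0.255


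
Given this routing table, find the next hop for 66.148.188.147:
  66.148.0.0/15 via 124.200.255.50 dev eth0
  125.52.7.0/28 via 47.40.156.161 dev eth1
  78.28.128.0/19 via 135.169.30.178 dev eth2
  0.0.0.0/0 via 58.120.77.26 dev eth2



Longest prefix match for 66.148.188.147:
  /15 66.148.0.0: MATCH
  /28 125.52.7.0: no
  /19 78.28.128.0: no
  /0 0.0.0.0: MATCH
Selected: next-hop 124.200.255.50 via eth0 (matched /15)


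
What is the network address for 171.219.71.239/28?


IP:   10101011.11011011.01000111.11101111
Mask: 11111111.11111111.11111111.11110000
AND operation:
Net:  10101011.11011011.01000111.11100000
Network: 171.219.71.224/28


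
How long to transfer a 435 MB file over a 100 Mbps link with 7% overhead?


Effective throughput = 100 * (1 - 7/100) = 93 Mbps
File size in Mb = 435 * 8 = 3480 Mb
Time = 3480 / 93
Time = 37.4194 seconds


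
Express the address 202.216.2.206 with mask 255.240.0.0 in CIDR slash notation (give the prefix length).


Binary: 11111111.11110000.00000000.00000000
Count leading 1s
Prefix: /12


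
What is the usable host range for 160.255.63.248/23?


Network: 160.255.62.0
Broadcast: 160.255.63.255
First usable = network + 1
Last usable = broadcast - 1
Range: 160.255.62.1 to 160.255.63.254


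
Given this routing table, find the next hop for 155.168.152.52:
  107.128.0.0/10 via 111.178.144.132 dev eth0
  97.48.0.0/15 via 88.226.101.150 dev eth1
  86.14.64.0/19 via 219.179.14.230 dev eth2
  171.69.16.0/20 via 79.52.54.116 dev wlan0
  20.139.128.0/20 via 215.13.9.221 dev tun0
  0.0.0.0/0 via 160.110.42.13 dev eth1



Longest prefix match for 155.168.152.52:
  /10 107.128.0.0: no
  /15 97.48.0.0: no
  /19 86.14.64.0: no
  /20 171.69.16.0: no
  /20 20.139.128.0: no
  /0 0.0.0.0: MATCH
Selected: next-hop 160.110.42.13 via eth1 (matched /0)


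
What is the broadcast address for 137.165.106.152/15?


Network: 137.164.0.0/15
Host bits = 17
Set all host bits to 1:
Broadcast: 137.165.255.255


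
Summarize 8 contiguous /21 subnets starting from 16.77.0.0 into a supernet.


Original prefix: /21
Number of subnets: 8 = 2^3
New prefix = 21 - 3 = 18
Supernet: 16.77.0.0/18


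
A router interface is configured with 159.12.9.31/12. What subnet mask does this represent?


/12 means 12 network bits, 20 host bits
Binary: 11111111111100000000000000000000
Mask: 255.240.0.0


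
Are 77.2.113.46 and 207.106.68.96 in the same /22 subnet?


Mask: 255.255.252.0
77.2.113.46 AND mask = 77.2.112.0
207.106.68.96 AND mask = 207.106.68.0
No, different subnets (77.2.112.0 vs 207.106.68.0)


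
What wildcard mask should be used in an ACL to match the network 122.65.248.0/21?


Subnet mask: 255.255.248.0
Wildcard = 255.255.255.255 - subnet mask
255 - 255 = 0
255 - 255 = 0
255 - 248 = 7
255 - 0 = 255
Wildcard: 0.0.7.255


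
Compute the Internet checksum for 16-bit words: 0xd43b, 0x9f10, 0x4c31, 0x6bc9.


Sum all words (with carry folding):
+ 0xd43b = 0xd43b
+ 0x9f10 = 0x734c
+ 0x4c31 = 0xbf7d
+ 0x6bc9 = 0x2b47
One's complement: ~0x2b47
Checksum = 0xd4b8


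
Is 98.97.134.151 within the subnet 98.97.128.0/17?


Subnet network: 98.97.128.0
Test IP AND mask: 98.97.128.0
Yes, 98.97.134.151 is in 98.97.128.0/17


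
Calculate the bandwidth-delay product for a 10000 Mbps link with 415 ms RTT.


BDP = bandwidth * RTT
= 10000 Mbps * 415 ms
= 10000 * 1e6 * 415 / 1000 bits
= 4150000000 bits
= 518750000 bytes
= 506591.7969 KB
BDP = 4150000000 bits (518750000 bytes)


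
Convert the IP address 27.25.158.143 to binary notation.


27 = 00011011
25 = 00011001
158 = 10011110
143 = 10001111
Binary: 00011011.00011001.10011110.10001111


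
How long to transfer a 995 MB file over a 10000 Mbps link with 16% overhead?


Effective throughput = 10000 * (1 - 16/100) = 8400 Mbps
File size in Mb = 995 * 8 = 7960 Mb
Time = 7960 / 8400
Time = 0.9476 seconds


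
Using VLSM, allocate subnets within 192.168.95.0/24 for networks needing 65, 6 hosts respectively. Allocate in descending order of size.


65 hosts -> /25 (126 usable): 192.168.95.0/25
6 hosts -> /29 (6 usable): 192.168.95.128/29
Allocation: 192.168.95.0/25 (65 hosts, 126 usable); 192.168.95.128/29 (6 hosts, 6 usable)


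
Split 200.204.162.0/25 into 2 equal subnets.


New prefix = 25 + 1 = 26
Each subnet has 64 addresses
  200.204.162.0/26
  200.204.162.64/26
Subnets: 200.204.162.0/26, 200.204.162.64/26


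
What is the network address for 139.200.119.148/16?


IP:   10001011.11001000.01110111.10010100
Mask: 11111111.11111111.00000000.00000000
AND operation:
Net:  10001011.11001000.00000000.00000000
Network: 139.200.0.0/16


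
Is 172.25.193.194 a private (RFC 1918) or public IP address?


RFC 1918 private ranges:
  10.0.0.0/8 (10.0.0.0 - 10.255.255.255)
  172.16.0.0/12 (172.16.0.0 - 172.31.255.255)
  192.168.0.0/16 (192.168.0.0 - 192.168.255.255)
Private (in 172.16.0.0/12)


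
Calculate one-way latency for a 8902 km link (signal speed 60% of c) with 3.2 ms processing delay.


Speed = 0.6 * 3e5 km/s = 180000 km/s
Propagation delay = 8902 / 180000 = 0.0495 s = 49.4556 ms
Processing delay = 3.2 ms
Total one-way latency = 52.6556 ms


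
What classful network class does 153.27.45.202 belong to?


First octet: 153
Binary: 10011001
10xxxxxx -> Class B (128-191)
Class B, default mask 255.255.0.0 (/16)


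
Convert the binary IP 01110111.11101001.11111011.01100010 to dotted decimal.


01110111 = 119
11101001 = 233
11111011 = 251
01100010 = 98
IP: 119.233.251.98


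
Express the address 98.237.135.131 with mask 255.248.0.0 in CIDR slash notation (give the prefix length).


Binary: 11111111.11111000.00000000.00000000
Count leading 1s
Prefix: /13


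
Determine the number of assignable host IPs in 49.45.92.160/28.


Host bits = 32 - 28 = 4
Total addresses = 2^4 = 16
Usable = total - 2 (network and broadcast)
Usable hosts: 14


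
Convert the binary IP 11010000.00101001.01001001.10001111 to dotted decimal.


11010000 = 208
00101001 = 41
01001001 = 73
10001111 = 143
IP: 208.41.73.143


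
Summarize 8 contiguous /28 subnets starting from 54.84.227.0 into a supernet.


Original prefix: /28
Number of subnets: 8 = 2^3
New prefix = 28 - 3 = 25
Supernet: 54.84.227.0/25


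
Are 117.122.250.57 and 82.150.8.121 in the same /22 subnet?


Mask: 255.255.252.0
117.122.250.57 AND mask = 117.122.248.0
82.150.8.121 AND mask = 82.150.8.0
No, different subnets (117.122.248.0 vs 82.150.8.0)


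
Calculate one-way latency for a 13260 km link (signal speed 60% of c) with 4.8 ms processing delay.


Speed = 0.6 * 3e5 km/s = 180000 km/s
Propagation delay = 13260 / 180000 = 0.0737 s = 73.6667 ms
Processing delay = 4.8 ms
Total one-way latency = 78.4667 ms


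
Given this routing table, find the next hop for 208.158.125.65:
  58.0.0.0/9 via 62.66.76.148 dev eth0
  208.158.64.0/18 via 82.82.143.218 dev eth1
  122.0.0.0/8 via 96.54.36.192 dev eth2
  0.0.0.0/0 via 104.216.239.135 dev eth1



Longest prefix match for 208.158.125.65:
  /9 58.0.0.0: no
  /18 208.158.64.0: MATCH
  /8 122.0.0.0: no
  /0 0.0.0.0: MATCH
Selected: next-hop 82.82.143.218 via eth1 (matched /18)


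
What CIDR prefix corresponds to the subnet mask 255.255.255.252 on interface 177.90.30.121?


Binary: 11111111.11111111.11111111.11111100
Count leading 1s
Prefix: /30


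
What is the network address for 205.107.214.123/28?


IP:   11001101.01101011.11010110.01111011
Mask: 11111111.11111111.11111111.11110000
AND operation:
Net:  11001101.01101011.11010110.01110000
Network: 205.107.214.112/28


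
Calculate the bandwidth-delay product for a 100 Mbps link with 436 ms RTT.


BDP = bandwidth * RTT
= 100 Mbps * 436 ms
= 100 * 1e6 * 436 / 1000 bits
= 43600000 bits
= 5450000 bytes
= 5322.2656 KB
BDP = 43600000 bits (5450000 bytes)


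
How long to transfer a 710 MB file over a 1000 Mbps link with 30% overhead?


Effective throughput = 1000 * (1 - 30/100) = 700 Mbps
File size in Mb = 710 * 8 = 5680 Mb
Time = 5680 / 700
Time = 8.1143 seconds


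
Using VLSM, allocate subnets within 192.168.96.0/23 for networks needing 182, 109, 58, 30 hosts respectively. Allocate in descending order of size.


182 hosts -> /24 (254 usable): 192.168.96.0/24
109 hosts -> /25 (126 usable): 192.168.97.0/25
58 hosts -> /26 (62 usable): 192.168.97.128/26
30 hosts -> /27 (30 usable): 192.168.97.192/27
Allocation: 192.168.96.0/24 (182 hosts, 254 usable); 192.168.97.0/25 (109 hosts, 126 usable); 192.168.97.128/26 (58 hosts, 62 usable); 192.168.97.192/27 (30 hosts, 30 usable)


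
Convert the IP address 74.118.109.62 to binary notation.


74 = 01001010
118 = 01110110
109 = 01101101
62 = 00111110
Binary: 01001010.01110110.01101101.00111110


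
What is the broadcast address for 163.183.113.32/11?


Network: 163.160.0.0/11
Host bits = 21
Set all host bits to 1:
Broadcast: 163.191.255.255


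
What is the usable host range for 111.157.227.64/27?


Network: 111.157.227.64
Broadcast: 111.157.227.95
First usable = network + 1
Last usable = broadcast - 1
Range: 111.157.227.65 to 111.157.227.94


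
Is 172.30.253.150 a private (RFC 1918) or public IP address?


RFC 1918 private ranges:
  10.0.0.0/8 (10.0.0.0 - 10.255.255.255)
  172.16.0.0/12 (172.16.0.0 - 172.31.255.255)
  192.168.0.0/16 (192.168.0.0 - 192.168.255.255)
Private (in 172.16.0.0/12)


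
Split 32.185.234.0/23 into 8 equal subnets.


New prefix = 23 + 3 = 26
Each subnet has 64 addresses
  32.185.234.0/26
  32.185.234.64/26
  32.185.234.128/26
  32.185.234.192/26
  32.185.235.0/26
  32.185.235.64/26
  32.185.235.128/26
  32.185.235.192/26
Subnets: 32.185.234.0/26, 32.185.234.64/26, 32.185.234.128/26, 32.185.234.192/26, 32.185.235.0/26, 32.185.235.64/26, 32.185.235.128/26, 32.185.235.192/26


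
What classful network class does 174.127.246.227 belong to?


First octet: 174
Binary: 10101110
10xxxxxx -> Class B (128-191)
Class B, default mask 255.255.0.0 (/16)


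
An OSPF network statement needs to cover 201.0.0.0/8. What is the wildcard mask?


Subnet mask: 255.0.0.0
Wildcard = 255.255.255.255 - subnet mask
255 - 255 = 0
255 - 0 = 255
255 - 0 = 255
255 - 0 = 255
Wildcard: 0.255.255.255


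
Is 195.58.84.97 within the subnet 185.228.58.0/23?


Subnet network: 185.228.58.0
Test IP AND mask: 195.58.84.0
No, 195.58.84.97 is not in 185.228.58.0/23


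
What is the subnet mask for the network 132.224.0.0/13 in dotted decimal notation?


/13 means 13 network bits, 19 host bits
Binary: 11111111111110000000000000000000
Mask: 255.248.0.0


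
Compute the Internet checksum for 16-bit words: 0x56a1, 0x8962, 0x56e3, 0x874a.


Sum all words (with carry folding):
+ 0x56a1 = 0x56a1
+ 0x8962 = 0xe003
+ 0x56e3 = 0x36e7
+ 0x874a = 0xbe31
One's complement: ~0xbe31
Checksum = 0x41ce


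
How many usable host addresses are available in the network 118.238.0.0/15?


Host bits = 32 - 15 = 17
Total addresses = 2^17 = 131072
Usable = total - 2 (network and broadcast)
Usable hosts: 131070


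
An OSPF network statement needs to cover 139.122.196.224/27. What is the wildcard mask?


Subnet mask: 255.255.255.224
Wildcard = 255.255.255.255 - subnet mask
255 - 255 = 0
255 - 255 = 0
255 - 255 = 0
255 - 224 = 31
Wildcard: 0.0.0.31


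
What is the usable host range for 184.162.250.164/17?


Network: 184.162.128.0
Broadcast: 184.162.255.255
First usable = network + 1
Last usable = broadcast - 1
Range: 184.162.128.1 to 184.162.255.254


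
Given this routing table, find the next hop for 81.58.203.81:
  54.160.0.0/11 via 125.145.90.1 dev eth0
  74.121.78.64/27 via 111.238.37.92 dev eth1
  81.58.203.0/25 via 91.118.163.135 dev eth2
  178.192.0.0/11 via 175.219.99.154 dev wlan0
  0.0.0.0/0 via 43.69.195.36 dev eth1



Longest prefix match for 81.58.203.81:
  /11 54.160.0.0: no
  /27 74.121.78.64: no
  /25 81.58.203.0: MATCH
  /11 178.192.0.0: no
  /0 0.0.0.0: MATCH
Selected: next-hop 91.118.163.135 via eth2 (matched /25)


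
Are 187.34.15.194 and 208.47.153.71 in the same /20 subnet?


Mask: 255.255.240.0
187.34.15.194 AND mask = 187.34.0.0
208.47.153.71 AND mask = 208.47.144.0
No, different subnets (187.34.0.0 vs 208.47.144.0)


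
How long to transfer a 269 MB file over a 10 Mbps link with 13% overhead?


Effective throughput = 10 * (1 - 13/100) = 8.7 Mbps
File size in Mb = 269 * 8 = 2152 Mb
Time = 2152 / 8.7
Time = 247.3563 seconds


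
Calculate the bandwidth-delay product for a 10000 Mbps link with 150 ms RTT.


BDP = bandwidth * RTT
= 10000 Mbps * 150 ms
= 10000 * 1e6 * 150 / 1000 bits
= 1500000000 bits
= 187500000 bytes
= 183105.4688 KB
BDP = 1500000000 bits (187500000 bytes)


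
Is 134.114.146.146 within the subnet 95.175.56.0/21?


Subnet network: 95.175.56.0
Test IP AND mask: 134.114.144.0
No, 134.114.146.146 is not in 95.175.56.0/21


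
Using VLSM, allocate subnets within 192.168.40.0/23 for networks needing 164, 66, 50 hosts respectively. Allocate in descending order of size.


164 hosts -> /24 (254 usable): 192.168.40.0/24
66 hosts -> /25 (126 usable): 192.168.41.0/25
50 hosts -> /26 (62 usable): 192.168.41.128/26
Allocation: 192.168.40.0/24 (164 hosts, 254 usable); 192.168.41.0/25 (66 hosts, 126 usable); 192.168.41.128/26 (50 hosts, 62 usable)


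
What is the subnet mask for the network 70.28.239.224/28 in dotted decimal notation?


/28 means 28 network bits, 4 host bits
Binary: 11111111111111111111111111110000
Mask: 255.255.255.240


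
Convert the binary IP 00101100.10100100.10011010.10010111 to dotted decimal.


00101100 = 44
10100100 = 164
10011010 = 154
10010111 = 151
IP: 44.164.154.151


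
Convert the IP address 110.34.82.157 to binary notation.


110 = 01101110
34 = 00100010
82 = 01010010
157 = 10011101
Binary: 01101110.00100010.01010010.10011101


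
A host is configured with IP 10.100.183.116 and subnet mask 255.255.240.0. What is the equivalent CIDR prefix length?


Binary: 11111111.11111111.11110000.00000000
Count leading 1s
Prefix: /20


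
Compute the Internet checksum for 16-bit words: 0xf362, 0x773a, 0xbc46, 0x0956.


Sum all words (with carry folding):
+ 0xf362 = 0xf362
+ 0x773a = 0x6a9d
+ 0xbc46 = 0x26e4
+ 0x0956 = 0x303a
One's complement: ~0x303a
Checksum = 0xcfc5


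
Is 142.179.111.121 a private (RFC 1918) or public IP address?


RFC 1918 private ranges:
  10.0.0.0/8 (10.0.0.0 - 10.255.255.255)
  172.16.0.0/12 (172.16.0.0 - 172.31.255.255)
  192.168.0.0/16 (192.168.0.0 - 192.168.255.255)
Public (not in any RFC 1918 range)


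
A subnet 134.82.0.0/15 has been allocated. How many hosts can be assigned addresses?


Host bits = 32 - 15 = 17
Total addresses = 2^17 = 131072
Usable = total - 2 (network and broadcast)
Usable hosts: 131070


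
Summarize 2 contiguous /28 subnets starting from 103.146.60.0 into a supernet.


Original prefix: /28
Number of subnets: 2 = 2^1
New prefix = 28 - 1 = 27
Supernet: 103.146.60.0/27


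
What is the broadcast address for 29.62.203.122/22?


Network: 29.62.200.0/22
Host bits = 10
Set all host bits to 1:
Broadcast: 29.62.203.255


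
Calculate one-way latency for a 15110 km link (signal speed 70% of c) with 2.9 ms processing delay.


Speed = 0.7 * 3e5 km/s = 210000 km/s
Propagation delay = 15110 / 210000 = 0.072 s = 71.9524 ms
Processing delay = 2.9 ms
Total one-way latency = 74.8524 ms


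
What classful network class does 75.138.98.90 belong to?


First octet: 75
Binary: 01001011
0xxxxxxx -> Class A (1-126)
Class A, default mask 255.0.0.0 (/8)


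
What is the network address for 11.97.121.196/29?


IP:   00001011.01100001.01111001.11000100
Mask: 11111111.11111111.11111111.11111000
AND operation:
Net:  00001011.01100001.01111001.11000000
Network: 11.97.121.192/29


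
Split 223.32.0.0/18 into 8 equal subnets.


New prefix = 18 + 3 = 21
Each subnet has 2048 addresses
  223.32.0.0/21
  223.32.8.0/21
  223.32.16.0/21
  223.32.24.0/21
  223.32.32.0/21
  223.32.40.0/21
  223.32.48.0/21
  223.32.56.0/21
Subnets: 223.32.0.0/21, 223.32.8.0/21, 223.32.16.0/21, 223.32.24.0/21, 223.32.32.0/21, 223.32.40.0/21, 223.32.48.0/21, 223.32.56.0/21


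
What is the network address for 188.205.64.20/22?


IP:   10111100.11001101.01000000.00010100
Mask: 11111111.11111111.11111100.00000000
AND operation:
Net:  10111100.11001101.01000000.00000000
Network: 188.205.64.0/22


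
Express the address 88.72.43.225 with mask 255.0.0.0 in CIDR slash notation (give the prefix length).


Binary: 11111111.00000000.00000000.00000000
Count leading 1s
Prefix: /8


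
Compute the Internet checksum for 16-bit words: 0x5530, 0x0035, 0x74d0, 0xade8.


Sum all words (with carry folding):
+ 0x5530 = 0x5530
+ 0x0035 = 0x5565
+ 0x74d0 = 0xca35
+ 0xade8 = 0x781e
One's complement: ~0x781e
Checksum = 0x87e1


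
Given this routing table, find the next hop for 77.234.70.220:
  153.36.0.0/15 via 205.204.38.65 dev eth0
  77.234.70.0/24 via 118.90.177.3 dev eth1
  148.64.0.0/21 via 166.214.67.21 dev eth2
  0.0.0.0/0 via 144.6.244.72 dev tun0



Longest prefix match for 77.234.70.220:
  /15 153.36.0.0: no
  /24 77.234.70.0: MATCH
  /21 148.64.0.0: no
  /0 0.0.0.0: MATCH
Selected: next-hop 118.90.177.3 via eth1 (matched /24)


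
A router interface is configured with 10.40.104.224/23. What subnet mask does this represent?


/23 means 23 network bits, 9 host bits
Binary: 11111111111111111111111000000000
Mask: 255.255.254.0


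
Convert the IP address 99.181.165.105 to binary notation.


99 = 01100011
181 = 10110101
165 = 10100101
105 = 01101001
Binary: 01100011.10110101.10100101.01101001


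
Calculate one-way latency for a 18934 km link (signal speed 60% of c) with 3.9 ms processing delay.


Speed = 0.6 * 3e5 km/s = 180000 km/s
Propagation delay = 18934 / 180000 = 0.1052 s = 105.1889 ms
Processing delay = 3.9 ms
Total one-way latency = 109.0889 ms


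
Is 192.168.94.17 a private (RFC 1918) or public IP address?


RFC 1918 private ranges:
  10.0.0.0/8 (10.0.0.0 - 10.255.255.255)
  172.16.0.0/12 (172.16.0.0 - 172.31.255.255)
  192.168.0.0/16 (192.168.0.0 - 192.168.255.255)
Private (in 192.168.0.0/16)


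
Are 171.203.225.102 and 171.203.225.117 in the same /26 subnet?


Mask: 255.255.255.192
171.203.225.102 AND mask = 171.203.225.64
171.203.225.117 AND mask = 171.203.225.64
Yes, same subnet (171.203.225.64)


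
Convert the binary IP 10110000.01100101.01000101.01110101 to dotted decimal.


10110000 = 176
01100101 = 101
01000101 = 69
01110101 = 117
IP: 176.101.69.117


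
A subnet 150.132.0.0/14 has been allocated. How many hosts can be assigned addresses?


Host bits = 32 - 14 = 18
Total addresses = 2^18 = 262144
Usable = total - 2 (network and broadcast)
Usable hosts: 262142


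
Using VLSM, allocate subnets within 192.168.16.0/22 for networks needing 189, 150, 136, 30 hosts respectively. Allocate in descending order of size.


189 hosts -> /24 (254 usable): 192.168.16.0/24
150 hosts -> /24 (254 usable): 192.168.17.0/24
136 hosts -> /24 (254 usable): 192.168.18.0/24
30 hosts -> /27 (30 usable): 192.168.19.0/27
Allocation: 192.168.16.0/24 (189 hosts, 254 usable); 192.168.17.0/24 (150 hosts, 254 usable); 192.168.18.0/24 (136 hosts, 254 usable); 192.168.19.0/27 (30 hosts, 30 usable)


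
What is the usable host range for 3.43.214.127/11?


Network: 3.32.0.0
Broadcast: 3.63.255.255
First usable = network + 1
Last usable = broadcast - 1
Range: 3.32.0.1 to 3.63.255.254


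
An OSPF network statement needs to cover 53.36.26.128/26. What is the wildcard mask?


Subnet mask: 255.255.255.192
Wildcard = 255.255.255.255 - subnet mask
255 - 255 = 0
255 - 255 = 0
255 - 255 = 0
255 - 192 = 63
Wildcard: 0.0.0.63


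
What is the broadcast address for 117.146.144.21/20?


Network: 117.146.144.0/20
Host bits = 12
Set all host bits to 1:
Broadcast: 117.146.159.255


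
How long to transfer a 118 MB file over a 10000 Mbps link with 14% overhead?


Effective throughput = 10000 * (1 - 14/100) = 8600 Mbps
File size in Mb = 118 * 8 = 944 Mb
Time = 944 / 8600
Time = 0.1098 seconds


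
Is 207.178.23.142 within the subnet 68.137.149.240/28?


Subnet network: 68.137.149.240
Test IP AND mask: 207.178.23.128
No, 207.178.23.142 is not in 68.137.149.240/28


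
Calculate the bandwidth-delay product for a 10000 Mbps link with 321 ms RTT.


BDP = bandwidth * RTT
= 10000 Mbps * 321 ms
= 10000 * 1e6 * 321 / 1000 bits
= 3210000000 bits
= 401250000 bytes
= 391845.7031 KB
BDP = 3210000000 bits (401250000 bytes)


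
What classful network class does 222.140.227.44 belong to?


First octet: 222
Binary: 11011110
110xxxxx -> Class C (192-223)
Class C, default mask 255.255.255.0 (/24)


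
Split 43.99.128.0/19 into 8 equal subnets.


New prefix = 19 + 3 = 22
Each subnet has 1024 addresses
  43.99.128.0/22
  43.99.132.0/22
  43.99.136.0/22
  43.99.140.0/22
  43.99.144.0/22
  43.99.148.0/22
  43.99.152.0/22
  43.99.156.0/22
Subnets: 43.99.128.0/22, 43.99.132.0/22, 43.99.136.0/22, 43.99.140.0/22, 43.99.144.0/22, 43.99.148.0/22, 43.99.152.0/22, 43.99.156.0/22


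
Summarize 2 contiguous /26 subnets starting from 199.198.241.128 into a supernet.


Original prefix: /26
Number of subnets: 2 = 2^1
New prefix = 26 - 1 = 25
Supernet: 199.198.241.128/25


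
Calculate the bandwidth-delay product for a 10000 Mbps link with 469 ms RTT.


BDP = bandwidth * RTT
= 10000 Mbps * 469 ms
= 10000 * 1e6 * 469 / 1000 bits
= 4690000000 bits
= 586250000 bytes
= 572509.7656 KB
BDP = 4690000000 bits (586250000 bytes)


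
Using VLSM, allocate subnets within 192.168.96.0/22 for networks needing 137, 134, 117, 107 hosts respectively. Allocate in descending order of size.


137 hosts -> /24 (254 usable): 192.168.96.0/24
134 hosts -> /24 (254 usable): 192.168.97.0/24
117 hosts -> /25 (126 usable): 192.168.98.0/25
107 hosts -> /25 (126 usable): 192.168.98.128/25
Allocation: 192.168.96.0/24 (137 hosts, 254 usable); 192.168.97.0/24 (134 hosts, 254 usable); 192.168.98.0/25 (117 hosts, 126 usable); 192.168.98.128/25 (107 hosts, 126 usable)


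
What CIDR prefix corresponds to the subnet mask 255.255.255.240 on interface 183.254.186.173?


Binary: 11111111.11111111.11111111.11110000
Count leading 1s
Prefix: /28


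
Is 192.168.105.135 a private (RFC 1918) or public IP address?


RFC 1918 private ranges:
  10.0.0.0/8 (10.0.0.0 - 10.255.255.255)
  172.16.0.0/12 (172.16.0.0 - 172.31.255.255)
  192.168.0.0/16 (192.168.0.0 - 192.168.255.255)
Private (in 192.168.0.0/16)


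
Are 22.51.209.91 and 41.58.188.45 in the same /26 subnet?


Mask: 255.255.255.192
22.51.209.91 AND mask = 22.51.209.64
41.58.188.45 AND mask = 41.58.188.0
No, different subnets (22.51.209.64 vs 41.58.188.0)


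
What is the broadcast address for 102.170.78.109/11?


Network: 102.160.0.0/11
Host bits = 21
Set all host bits to 1:
Broadcast: 102.191.255.255


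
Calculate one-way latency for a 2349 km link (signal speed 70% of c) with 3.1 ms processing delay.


Speed = 0.7 * 3e5 km/s = 210000 km/s
Propagation delay = 2349 / 210000 = 0.0112 s = 11.1857 ms
Processing delay = 3.1 ms
Total one-way latency = 14.2857 ms


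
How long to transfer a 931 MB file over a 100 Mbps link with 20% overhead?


Effective throughput = 100 * (1 - 20/100) = 80 Mbps
File size in Mb = 931 * 8 = 7448 Mb
Time = 7448 / 80
Time = 93.1 seconds


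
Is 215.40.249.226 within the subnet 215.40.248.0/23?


Subnet network: 215.40.248.0
Test IP AND mask: 215.40.248.0
Yes, 215.40.249.226 is in 215.40.248.0/23


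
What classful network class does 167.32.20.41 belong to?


First octet: 167
Binary: 10100111
10xxxxxx -> Class B (128-191)
Class B, default mask 255.255.0.0 (/16)


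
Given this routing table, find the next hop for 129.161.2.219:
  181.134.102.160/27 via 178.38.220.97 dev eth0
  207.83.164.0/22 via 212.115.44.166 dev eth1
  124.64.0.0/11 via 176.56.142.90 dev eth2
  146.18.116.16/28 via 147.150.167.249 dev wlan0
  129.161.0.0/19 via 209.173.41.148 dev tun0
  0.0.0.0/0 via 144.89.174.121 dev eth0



Longest prefix match for 129.161.2.219:
  /27 181.134.102.160: no
  /22 207.83.164.0: no
  /11 124.64.0.0: no
  /28 146.18.116.16: no
  /19 129.161.0.0: MATCH
  /0 0.0.0.0: MATCH
Selected: next-hop 209.173.41.148 via tun0 (matched /19)


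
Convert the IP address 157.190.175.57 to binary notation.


157 = 10011101
190 = 10111110
175 = 10101111
57 = 00111001
Binary: 10011101.10111110.10101111.00111001


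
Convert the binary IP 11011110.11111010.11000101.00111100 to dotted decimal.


11011110 = 222
11111010 = 250
11000101 = 197
00111100 = 60
IP: 222.250.197.60


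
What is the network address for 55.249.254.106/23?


IP:   00110111.11111001.11111110.01101010
Mask: 11111111.11111111.11111110.00000000
AND operation:
Net:  00110111.11111001.11111110.00000000
Network: 55.249.254.0/23
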